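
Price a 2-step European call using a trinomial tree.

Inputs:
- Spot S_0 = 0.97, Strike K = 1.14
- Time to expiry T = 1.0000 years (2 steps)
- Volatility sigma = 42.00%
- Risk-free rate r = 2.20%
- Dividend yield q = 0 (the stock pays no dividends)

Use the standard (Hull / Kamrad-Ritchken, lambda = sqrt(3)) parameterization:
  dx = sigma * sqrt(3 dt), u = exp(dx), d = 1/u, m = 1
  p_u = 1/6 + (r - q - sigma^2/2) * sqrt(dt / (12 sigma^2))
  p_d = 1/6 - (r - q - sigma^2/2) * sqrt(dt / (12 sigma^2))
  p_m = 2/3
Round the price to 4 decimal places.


Answer: Price = V(0,0) = 0.1125

Derivation:
dt = T/N = 0.500000; dx = sigma*sqrt(3*dt) = 0.514393
u = exp(dx) = 1.672623; d = 1/u = 0.597863
p_u = 0.134493, p_m = 0.666667, p_d = 0.198841
Discount per step: exp(-r*dt) = 0.989060
Stock lattice S(k, j) with j the centered position index:
  k=0: S(0,+0) = 0.9700
  k=1: S(1,-1) = 0.5799; S(1,+0) = 0.9700; S(1,+1) = 1.6224
  k=2: S(2,-2) = 0.3467; S(2,-1) = 0.5799; S(2,+0) = 0.9700; S(2,+1) = 1.6224; S(2,+2) = 2.7137
Terminal payoffs V(N, j) = max(S_T - K, 0):
  V(2,-2) = 0.000000; V(2,-1) = 0.000000; V(2,+0) = 0.000000; V(2,+1) = 0.482444; V(2,+2) = 1.573737
Backward induction: V(k, j) = exp(-r*dt) * [p_u * V(k+1, j+1) + p_m * V(k+1, j) + p_d * V(k+1, j-1)]
  V(1,-1) = exp(-r*dt) * [p_u*0.000000 + p_m*0.000000 + p_d*0.000000] = 0.000000
  V(1,+0) = exp(-r*dt) * [p_u*0.482444 + p_m*0.000000 + p_d*0.000000] = 0.064175
  V(1,+1) = exp(-r*dt) * [p_u*1.573737 + p_m*0.482444 + p_d*0.000000] = 0.527452
  V(0,+0) = exp(-r*dt) * [p_u*0.527452 + p_m*0.064175 + p_d*0.000000] = 0.112478


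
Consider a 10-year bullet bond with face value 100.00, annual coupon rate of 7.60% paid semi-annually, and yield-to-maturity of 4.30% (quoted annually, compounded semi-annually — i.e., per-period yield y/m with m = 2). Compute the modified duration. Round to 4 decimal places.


Coupon per period c = face * coupon_rate / m = 3.800000
Periods per year m = 2; per-period yield y/m = 0.021500
Number of cashflows N = 20
Cashflows (t years, CF_t, discount factor 1/(1+y/m)^(m*t), PV):
  t = 0.5000: CF_t = 3.800000, DF = 0.978953, PV = 3.720020
  t = 1.0000: CF_t = 3.800000, DF = 0.958348, PV = 3.641723
  t = 1.5000: CF_t = 3.800000, DF = 0.938177, PV = 3.565073
  t = 2.0000: CF_t = 3.800000, DF = 0.918431, PV = 3.490038
  t = 2.5000: CF_t = 3.800000, DF = 0.899100, PV = 3.416581
  t = 3.0000: CF_t = 3.800000, DF = 0.880177, PV = 3.344671
  t = 3.5000: CF_t = 3.800000, DF = 0.861651, PV = 3.274274
  t = 4.0000: CF_t = 3.800000, DF = 0.843515, PV = 3.205359
  t = 4.5000: CF_t = 3.800000, DF = 0.825762, PV = 3.137894
  t = 5.0000: CF_t = 3.800000, DF = 0.808381, PV = 3.071849
  t = 5.5000: CF_t = 3.800000, DF = 0.791367, PV = 3.007194
  t = 6.0000: CF_t = 3.800000, DF = 0.774711, PV = 2.943901
  t = 6.5000: CF_t = 3.800000, DF = 0.758405, PV = 2.881939
  t = 7.0000: CF_t = 3.800000, DF = 0.742442, PV = 2.821281
  t = 7.5000: CF_t = 3.800000, DF = 0.726816, PV = 2.761901
  t = 8.0000: CF_t = 3.800000, DF = 0.711518, PV = 2.703769
  t = 8.5000: CF_t = 3.800000, DF = 0.696543, PV = 2.646862
  t = 9.0000: CF_t = 3.800000, DF = 0.681882, PV = 2.591152
  t = 9.5000: CF_t = 3.800000, DF = 0.667530, PV = 2.536615
  t = 10.0000: CF_t = 103.800000, DF = 0.653480, PV = 67.831268
Price P = sum_t PV_t = 126.593363
First compute Macaulay numerator sum_t t * PV_t:
  t * PV_t at t = 0.5000: 1.860010
  t * PV_t at t = 1.0000: 3.641723
  t * PV_t at t = 1.5000: 5.347610
  t * PV_t at t = 2.0000: 6.980075
  t * PV_t at t = 2.5000: 8.541453
  t * PV_t at t = 3.0000: 10.034012
  t * PV_t at t = 3.5000: 11.459958
  t * PV_t at t = 4.0000: 12.821435
  t * PV_t at t = 4.5000: 14.120523
  t * PV_t at t = 5.0000: 15.359246
  t * PV_t at t = 5.5000: 16.539570
  t * PV_t at t = 6.0000: 17.663404
  t * PV_t at t = 6.5000: 18.732603
  t * PV_t at t = 7.0000: 19.748970
  t * PV_t at t = 7.5000: 20.714254
  t * PV_t at t = 8.0000: 21.630156
  t * PV_t at t = 8.5000: 22.498327
  t * PV_t at t = 9.0000: 23.320370
  t * PV_t at t = 9.5000: 24.097842
  t * PV_t at t = 10.0000: 678.312678
Macaulay duration D = 953.424216 / 126.593363 = 7.531392
Modified duration = D / (1 + y/m) = 7.531392 / (1 + 0.021500) = 7.372875

Answer: Modified duration = 7.3729


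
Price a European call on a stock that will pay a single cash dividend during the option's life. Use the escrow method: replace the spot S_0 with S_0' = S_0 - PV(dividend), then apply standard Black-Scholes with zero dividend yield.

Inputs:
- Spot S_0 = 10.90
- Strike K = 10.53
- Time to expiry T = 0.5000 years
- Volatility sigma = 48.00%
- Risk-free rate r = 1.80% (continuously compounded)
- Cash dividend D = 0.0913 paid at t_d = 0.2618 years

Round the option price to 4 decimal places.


Answer: Price = 1.6258

Derivation:
PV(D) = D * exp(-r * t_d) = 0.0913 * 0.99529869 = 0.09087077
S_0' = S_0 - PV(D) = 10.9000 - 0.09087077 = 10.80912923
d1 = (ln(S_0'/K) + (r + sigma^2/2)*T) / (sigma*sqrt(T)) = 0.27330487
d2 = d1 - sigma*sqrt(T) = -0.06610638
exp(-rT) = 0.99104038
N(d1) = 0.60769057; N(d2) = 0.47364657
C = S_0' * N(d1) - K * exp(-rT) * N(d2) = 10.80912923 * 0.60769057 - 10.5300 * 0.99104038 * 0.47364657 = 1.6258


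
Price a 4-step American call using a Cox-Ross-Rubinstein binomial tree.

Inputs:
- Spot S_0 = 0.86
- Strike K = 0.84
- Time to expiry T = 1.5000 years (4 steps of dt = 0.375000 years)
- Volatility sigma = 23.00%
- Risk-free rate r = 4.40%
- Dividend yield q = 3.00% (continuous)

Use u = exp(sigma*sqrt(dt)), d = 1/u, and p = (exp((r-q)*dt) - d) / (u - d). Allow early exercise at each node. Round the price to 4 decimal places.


Answer: Price = V(0,0) = 0.1069

Derivation:
dt = T/N = 0.375000
u = exp(sigma*sqrt(dt)) = 1.151247; d = 1/u = 0.868623
p = (exp((r-q)*dt) - d) / (u - d) = 0.483471
Discount per step: exp(-r*dt) = 0.983635
Stock lattice S(k, i) with i counting down-moves:
  k=0: S(0,0) = 0.8600
  k=1: S(1,0) = 0.9901; S(1,1) = 0.7470
  k=2: S(2,0) = 1.1398; S(2,1) = 0.8600; S(2,2) = 0.6489
  k=3: S(3,0) = 1.3122; S(3,1) = 0.9901; S(3,2) = 0.7470; S(3,3) = 0.5636
  k=4: S(4,0) = 1.5107; S(4,1) = 1.1398; S(4,2) = 0.8600; S(4,3) = 0.6489; S(4,4) = 0.4896
Terminal payoffs V(N, i) = max(S_T - K, 0):
  V(4,0) = 0.670680; V(4,1) = 0.299818; V(4,2) = 0.020000; V(4,3) = 0.000000; V(4,4) = 0.000000
Backward induction: V(k, i) = exp(-r*dt) * [p * V(k+1, i) + (1-p) * V(k+1, i+1)]; then take max(V_cont, immediate exercise) for American.
  V(3,0) = exp(-r*dt) * [p*0.670680 + (1-p)*0.299818] = 0.471278; exercise = 0.472212; V(3,0) = max -> 0.472212
  V(3,1) = exp(-r*dt) * [p*0.299818 + (1-p)*0.020000] = 0.152743; exercise = 0.150072; V(3,1) = max -> 0.152743
  V(3,2) = exp(-r*dt) * [p*0.020000 + (1-p)*0.000000] = 0.009511; exercise = 0.000000; V(3,2) = max -> 0.009511
  V(3,3) = exp(-r*dt) * [p*0.000000 + (1-p)*0.000000] = 0.000000; exercise = 0.000000; V(3,3) = max -> 0.000000
  V(2,0) = exp(-r*dt) * [p*0.472212 + (1-p)*0.152743] = 0.302170; exercise = 0.299818; V(2,0) = max -> 0.302170
  V(2,1) = exp(-r*dt) * [p*0.152743 + (1-p)*0.009511] = 0.077471; exercise = 0.020000; V(2,1) = max -> 0.077471
  V(2,2) = exp(-r*dt) * [p*0.009511 + (1-p)*0.000000] = 0.004523; exercise = 0.000000; V(2,2) = max -> 0.004523
  V(1,0) = exp(-r*dt) * [p*0.302170 + (1-p)*0.077471] = 0.183061; exercise = 0.150072; V(1,0) = max -> 0.183061
  V(1,1) = exp(-r*dt) * [p*0.077471 + (1-p)*0.004523] = 0.039140; exercise = 0.000000; V(1,1) = max -> 0.039140
  V(0,0) = exp(-r*dt) * [p*0.183061 + (1-p)*0.039140] = 0.106942; exercise = 0.020000; V(0,0) = max -> 0.106942


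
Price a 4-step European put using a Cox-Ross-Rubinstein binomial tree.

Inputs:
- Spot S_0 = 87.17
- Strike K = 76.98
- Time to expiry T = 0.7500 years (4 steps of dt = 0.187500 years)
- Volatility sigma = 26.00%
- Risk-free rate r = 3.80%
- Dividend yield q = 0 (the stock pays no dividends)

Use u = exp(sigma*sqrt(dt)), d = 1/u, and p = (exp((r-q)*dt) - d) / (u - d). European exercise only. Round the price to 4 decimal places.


Answer: Price = V(0,0) = 3.0328

Derivation:
dt = T/N = 0.187500
u = exp(sigma*sqrt(dt)) = 1.119165; d = 1/u = 0.893523
p = (exp((r-q)*dt) - d) / (u - d) = 0.503573
Discount per step: exp(-r*dt) = 0.992900
Stock lattice S(k, i) with i counting down-moves:
  k=0: S(0,0) = 87.1700
  k=1: S(1,0) = 97.5577; S(1,1) = 77.8884
  k=2: S(2,0) = 109.1832; S(2,1) = 87.1700; S(2,2) = 69.5951
  k=3: S(3,0) = 122.1940; S(3,1) = 97.5577; S(3,2) = 77.8884; S(3,3) = 62.1848
  k=4: S(4,0) = 136.7553; S(4,1) = 109.1832; S(4,2) = 87.1700; S(4,3) = 69.5951; S(4,4) = 55.5635
Terminal payoffs V(N, i) = max(K - S_T, 0):
  V(4,0) = 0.000000; V(4,1) = 0.000000; V(4,2) = 0.000000; V(4,3) = 7.384937; V(4,4) = 21.416471
Backward induction: V(k, i) = exp(-r*dt) * [p * V(k+1, i) + (1-p) * V(k+1, i+1)].
  V(3,0) = exp(-r*dt) * [p*0.000000 + (1-p)*0.000000] = 0.000000
  V(3,1) = exp(-r*dt) * [p*0.000000 + (1-p)*0.000000] = 0.000000
  V(3,2) = exp(-r*dt) * [p*0.000000 + (1-p)*7.384937] = 3.640053
  V(3,3) = exp(-r*dt) * [p*7.384937 + (1-p)*21.416471] = 14.248684
  V(2,0) = exp(-r*dt) * [p*0.000000 + (1-p)*0.000000] = 0.000000
  V(2,1) = exp(-r*dt) * [p*0.000000 + (1-p)*3.640053] = 1.794191
  V(2,2) = exp(-r*dt) * [p*3.640053 + (1-p)*14.248684] = 8.843230
  V(1,0) = exp(-r*dt) * [p*0.000000 + (1-p)*1.794191] = 0.884361
  V(1,1) = exp(-r*dt) * [p*1.794191 + (1-p)*8.843230] = 5.255941
  V(0,0) = exp(-r*dt) * [p*0.884361 + (1-p)*5.255941] = 3.032845


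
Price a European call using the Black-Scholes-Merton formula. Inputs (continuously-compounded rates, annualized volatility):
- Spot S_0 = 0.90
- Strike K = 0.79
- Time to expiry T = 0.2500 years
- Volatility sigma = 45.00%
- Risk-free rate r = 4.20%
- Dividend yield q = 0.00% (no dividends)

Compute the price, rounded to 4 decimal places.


Answer: Price = 0.1487

Derivation:
d1 = (ln(S/K) + (r - q + 0.5*sigma^2) * T) / (sigma * sqrt(T)) = 0.73855252
d2 = d1 - sigma * sqrt(T) = 0.51355252
exp(-rT) = 0.98955493; exp(-qT) = 1.00000000
C = S_0 * exp(-qT) * N(d1) - K * exp(-rT) * N(d2)
N(d1) = 0.76991062; N(d2) = 0.69621756
C = 0.9000 * 1.00000000 * 0.76991062 - 0.7900 * 0.98955493 * 0.69621756 = 0.1487


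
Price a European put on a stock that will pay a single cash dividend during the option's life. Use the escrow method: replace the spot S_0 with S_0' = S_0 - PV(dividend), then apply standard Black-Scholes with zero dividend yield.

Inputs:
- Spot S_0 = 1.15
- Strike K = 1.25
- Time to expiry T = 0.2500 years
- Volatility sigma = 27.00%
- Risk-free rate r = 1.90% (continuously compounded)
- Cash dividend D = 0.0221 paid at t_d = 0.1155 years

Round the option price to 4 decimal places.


Answer: Price = 0.1380

Derivation:
PV(D) = D * exp(-r * t_d) = 0.0221 * 0.99780791 = 0.02205155
S_0' = S_0 - PV(D) = 1.1500 - 0.02205155 = 1.12794845
d1 = (ln(S_0'/K) + (r + sigma^2/2)*T) / (sigma*sqrt(T)) = -0.65837484
d2 = d1 - sigma*sqrt(T) = -0.79337484
exp(-rT) = 0.99526126
N(-d1) = 0.74485135; N(-d2) = 0.78622027
P = K * exp(-rT) * N(-d2) - S_0' * N(-d1) = 1.2500 * 0.99526126 * 0.78622027 - 1.12794845 * 0.74485135 = 0.1380


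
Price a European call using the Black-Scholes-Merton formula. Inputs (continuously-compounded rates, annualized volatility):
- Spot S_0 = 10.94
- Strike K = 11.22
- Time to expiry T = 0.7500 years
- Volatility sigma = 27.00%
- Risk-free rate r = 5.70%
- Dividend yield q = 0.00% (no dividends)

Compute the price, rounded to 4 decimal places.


Answer: Price = 1.1070

Derivation:
d1 = (ln(S/K) + (r - q + 0.5*sigma^2) * T) / (sigma * sqrt(T)) = 0.19166060
d2 = d1 - sigma * sqrt(T) = -0.04216626
exp(-rT) = 0.95815090; exp(-qT) = 1.00000000
C = S_0 * exp(-qT) * N(d1) - K * exp(-rT) * N(d2)
N(d1) = 0.57599597; N(d2) = 0.48318308
C = 10.9400 * 1.00000000 * 0.57599597 - 11.2200 * 0.95815090 * 0.48318308 = 1.1070


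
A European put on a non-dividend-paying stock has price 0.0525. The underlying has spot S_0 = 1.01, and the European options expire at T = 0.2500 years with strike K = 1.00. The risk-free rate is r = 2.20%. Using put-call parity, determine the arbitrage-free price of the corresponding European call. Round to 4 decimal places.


Put-call parity: C - P = S_0 * exp(-qT) - K * exp(-rT).
S_0 * exp(-qT) = 1.0100 * 1.00000000 = 1.01000000
K * exp(-rT) = 1.0000 * 0.99451510 = 0.99451510
C = P + S*exp(-qT) - K*exp(-rT)
C = 0.0525 + 1.01000000 - 0.99451510 = 0.0680

Answer: Call price = 0.0680


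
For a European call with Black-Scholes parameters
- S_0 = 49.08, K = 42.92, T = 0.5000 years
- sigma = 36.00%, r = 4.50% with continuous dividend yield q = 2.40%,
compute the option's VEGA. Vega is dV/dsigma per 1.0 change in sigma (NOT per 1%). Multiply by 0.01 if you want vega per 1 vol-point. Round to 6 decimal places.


Answer: Vega = 10.742050

Derivation:
d1 = 0.6953754950; d2 = 0.4408170538
phi(d1) = 0.3132630354; exp(-qT) = 0.9880717129; exp(-rT) = 0.9777512372
Vega = S * exp(-qT) * phi(d1) * sqrt(T) = 49.0800 * 0.9880717129 * 0.3132630354 * 0.7071067812 = 10.742050


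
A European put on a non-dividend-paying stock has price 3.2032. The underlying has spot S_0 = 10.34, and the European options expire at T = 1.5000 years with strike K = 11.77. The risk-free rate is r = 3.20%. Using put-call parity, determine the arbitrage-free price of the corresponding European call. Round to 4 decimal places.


Put-call parity: C - P = S_0 * exp(-qT) - K * exp(-rT).
S_0 * exp(-qT) = 10.3400 * 1.00000000 = 10.34000000
K * exp(-rT) = 11.7700 * 0.95313379 = 11.21838467
C = P + S*exp(-qT) - K*exp(-rT)
C = 3.2032 + 10.34000000 - 11.21838467 = 2.3248

Answer: Call price = 2.3248


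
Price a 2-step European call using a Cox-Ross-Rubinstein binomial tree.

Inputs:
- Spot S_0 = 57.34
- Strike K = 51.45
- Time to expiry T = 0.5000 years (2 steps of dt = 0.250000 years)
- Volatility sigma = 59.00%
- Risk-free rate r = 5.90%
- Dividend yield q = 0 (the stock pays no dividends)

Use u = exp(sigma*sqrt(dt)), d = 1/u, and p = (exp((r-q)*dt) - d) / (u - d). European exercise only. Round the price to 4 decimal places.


dt = T/N = 0.250000
u = exp(sigma*sqrt(dt)) = 1.343126; d = 1/u = 0.744532
p = (exp((r-q)*dt) - d) / (u - d) = 0.451604
Discount per step: exp(-r*dt) = 0.985358
Stock lattice S(k, i) with i counting down-moves:
  k=0: S(0,0) = 57.3400
  k=1: S(1,0) = 77.0149; S(1,1) = 42.6914
  k=2: S(2,0) = 103.4407; S(2,1) = 57.3400; S(2,2) = 31.7851
Terminal payoffs V(N, i) = max(S_T - K, 0):
  V(2,0) = 51.990696; V(2,1) = 5.890000; V(2,2) = 0.000000
Backward induction: V(k, i) = exp(-r*dt) * [p * V(k+1, i) + (1-p) * V(k+1, i+1)].
  V(1,0) = exp(-r*dt) * [p*51.990696 + (1-p)*5.890000] = 26.318184
  V(1,1) = exp(-r*dt) * [p*5.890000 + (1-p)*0.000000] = 2.621001
  V(0,0) = exp(-r*dt) * [p*26.318184 + (1-p)*2.621001] = 13.127672

Answer: Price = V(0,0) = 13.1277


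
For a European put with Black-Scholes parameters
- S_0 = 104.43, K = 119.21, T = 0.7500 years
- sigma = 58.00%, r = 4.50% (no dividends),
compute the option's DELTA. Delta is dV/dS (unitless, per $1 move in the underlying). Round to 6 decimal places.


Answer: Delta = -0.478145

Derivation:
d1 = 0.0548091487; d2 = -0.4474855855
phi(d1) = 0.3983435104; exp(-qT) = 1.0000000000; exp(-rT) = 0.9668131777
N(-d1) = 0.4781452559
Delta = -exp(-qT) * N(-d1) = -1.0000000000 * 0.4781452559 = -0.478145


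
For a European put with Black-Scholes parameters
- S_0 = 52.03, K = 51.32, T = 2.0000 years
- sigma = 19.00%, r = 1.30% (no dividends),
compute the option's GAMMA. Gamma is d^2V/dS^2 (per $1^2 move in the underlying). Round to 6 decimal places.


Answer: Gamma = 0.027421

Derivation:
d1 = 0.2822470143; d2 = 0.0135464374
phi(d1) = 0.3833640490; exp(-qT) = 1.0000000000; exp(-rT) = 0.9743350896
Gamma = exp(-qT) * phi(d1) / (S * sigma * sqrt(T)) = 1.0000000000 * 0.3833640490 / (52.0300 * 0.1900 * 1.4142135624) = 0.027421


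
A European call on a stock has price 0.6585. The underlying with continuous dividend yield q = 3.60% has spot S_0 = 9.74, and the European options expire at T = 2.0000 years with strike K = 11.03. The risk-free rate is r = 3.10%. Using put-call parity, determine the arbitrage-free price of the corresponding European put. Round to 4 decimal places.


Put-call parity: C - P = S_0 * exp(-qT) - K * exp(-rT).
S_0 * exp(-qT) = 9.7400 * 0.93053090 = 9.06337093
K * exp(-rT) = 11.0300 * 0.93988289 = 10.36690824
P = C - S*exp(-qT) + K*exp(-rT)
P = 0.6585 - 9.06337093 + 10.36690824 = 1.9620

Answer: Put price = 1.9620


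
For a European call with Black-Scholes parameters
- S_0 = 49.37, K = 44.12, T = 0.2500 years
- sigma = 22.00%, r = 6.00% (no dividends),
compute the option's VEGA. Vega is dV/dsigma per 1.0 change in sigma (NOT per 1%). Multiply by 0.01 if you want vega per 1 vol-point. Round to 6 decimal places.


Answer: Vega = 4.716297

Derivation:
d1 = 1.2134523444; d2 = 1.1034523444
phi(d1) = 0.1910592233; exp(-qT) = 1.0000000000; exp(-rT) = 0.9851119396
Vega = S * exp(-qT) * phi(d1) * sqrt(T) = 49.3700 * 1.0000000000 * 0.1910592233 * 0.5000000000 = 4.716297


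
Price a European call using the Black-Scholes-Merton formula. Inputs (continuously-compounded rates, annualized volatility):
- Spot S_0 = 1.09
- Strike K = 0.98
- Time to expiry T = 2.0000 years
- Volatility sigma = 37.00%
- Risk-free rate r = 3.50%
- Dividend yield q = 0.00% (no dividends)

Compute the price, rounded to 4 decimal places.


d1 = (ln(S/K) + (r - q + 0.5*sigma^2) * T) / (sigma * sqrt(T)) = 0.59870999
d2 = d1 - sigma * sqrt(T) = 0.07545098
exp(-rT) = 0.93239382; exp(-qT) = 1.00000000
C = S_0 * exp(-qT) * N(d1) - K * exp(-rT) * N(d2)
N(d1) = 0.72531685; N(d2) = 0.53007205
C = 1.0900 * 1.00000000 * 0.72531685 - 0.9800 * 0.93239382 * 0.53007205 = 0.3062

Answer: Price = 0.3062


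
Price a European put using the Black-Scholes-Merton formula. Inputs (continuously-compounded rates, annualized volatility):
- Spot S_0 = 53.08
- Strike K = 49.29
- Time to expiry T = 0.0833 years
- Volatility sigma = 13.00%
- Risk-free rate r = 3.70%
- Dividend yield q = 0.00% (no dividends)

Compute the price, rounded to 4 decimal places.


Answer: Price = 0.0140

Derivation:
d1 = (ln(S/K) + (r - q + 0.5*sigma^2) * T) / (sigma * sqrt(T)) = 2.07527803
d2 = d1 - sigma * sqrt(T) = 2.03775777
exp(-rT) = 0.99692264; exp(-qT) = 1.00000000
P = K * exp(-rT) * N(-d2) - S_0 * exp(-qT) * N(-d1)
N(-d1) = 0.01898039; N(-d2) = 0.02078708
P = 49.2900 * 0.99692264 * 0.02078708 - 53.0800 * 1.00000000 * 0.01898039 = 0.0140


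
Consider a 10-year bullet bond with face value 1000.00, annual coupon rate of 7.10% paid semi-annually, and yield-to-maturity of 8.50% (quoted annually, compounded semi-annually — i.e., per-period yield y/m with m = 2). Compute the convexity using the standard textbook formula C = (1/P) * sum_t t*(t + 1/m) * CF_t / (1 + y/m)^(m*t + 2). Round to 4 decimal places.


Coupon per period c = face * coupon_rate / m = 35.500000
Periods per year m = 2; per-period yield y/m = 0.042500
Number of cashflows N = 20
Cashflows (t years, CF_t, discount factor 1/(1+y/m)^(m*t), PV):
  t = 0.5000: CF_t = 35.500000, DF = 0.959233, PV = 34.052758
  t = 1.0000: CF_t = 35.500000, DF = 0.920127, PV = 32.664516
  t = 1.5000: CF_t = 35.500000, DF = 0.882616, PV = 31.332869
  t = 2.0000: CF_t = 35.500000, DF = 0.846634, PV = 30.055510
  t = 2.5000: CF_t = 35.500000, DF = 0.812119, PV = 28.830225
  t = 3.0000: CF_t = 35.500000, DF = 0.779011, PV = 27.654892
  t = 3.5000: CF_t = 35.500000, DF = 0.747253, PV = 26.527475
  t = 4.0000: CF_t = 35.500000, DF = 0.716789, PV = 25.446019
  t = 4.5000: CF_t = 35.500000, DF = 0.687568, PV = 24.408651
  t = 5.0000: CF_t = 35.500000, DF = 0.659537, PV = 23.413574
  t = 5.5000: CF_t = 35.500000, DF = 0.632650, PV = 22.459064
  t = 6.0000: CF_t = 35.500000, DF = 0.606858, PV = 21.543467
  t = 6.5000: CF_t = 35.500000, DF = 0.582118, PV = 20.665196
  t = 7.0000: CF_t = 35.500000, DF = 0.558387, PV = 19.822730
  t = 7.5000: CF_t = 35.500000, DF = 0.535623, PV = 19.014609
  t = 8.0000: CF_t = 35.500000, DF = 0.513787, PV = 18.239433
  t = 8.5000: CF_t = 35.500000, DF = 0.492841, PV = 17.495859
  t = 9.0000: CF_t = 35.500000, DF = 0.472749, PV = 16.782599
  t = 9.5000: CF_t = 35.500000, DF = 0.453477, PV = 16.098416
  t = 10.0000: CF_t = 1035.500000, DF = 0.434989, PV = 450.431579
Price P = sum_t PV_t = 906.939439
Convexity numerator sum_t t*(t + 1/m) * CF_t / (1+y/m)^(m*t + 2):
  t = 0.5000: term = 15.666434
  t = 1.0000: term = 45.083265
  t = 1.5000: term = 86.490676
  t = 2.0000: term = 138.274461
  t = 2.5000: term = 198.956060
  t = 3.0000: term = 267.183198
  t = 3.5000: term = 341.721116
  t = 4.0000: term = 421.444336
  t = 4.5000: term = 505.328940
  t = 5.0000: term = 592.445334
  t = 5.5000: term = 681.951463
  t = 6.0000: term = 773.086464
  t = 6.5000: term = 865.164707
  t = 7.0000: term = 957.570235
  t = 7.5000: term = 1049.751542
  t = 8.0000: term = 1141.216705
  t = 8.5000: term = 1231.528818
  t = 9.0000: term = 1320.301738
  t = 9.5000: term = 1407.196097
  t = 10.0000: term = 43517.706829
Convexity = (1/P) * sum = 55558.068418 / 906.939439 = 61.258851

Answer: Convexity = 61.2589


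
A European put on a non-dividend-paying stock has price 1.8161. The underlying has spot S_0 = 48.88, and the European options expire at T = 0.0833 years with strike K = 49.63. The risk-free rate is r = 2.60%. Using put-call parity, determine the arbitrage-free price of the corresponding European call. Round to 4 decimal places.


Put-call parity: C - P = S_0 * exp(-qT) - K * exp(-rT).
S_0 * exp(-qT) = 48.8800 * 1.00000000 = 48.88000000
K * exp(-rT) = 49.6300 * 0.99783654 = 49.52262766
C = P + S*exp(-qT) - K*exp(-rT)
C = 1.8161 + 48.88000000 - 49.52262766 = 1.1735

Answer: Call price = 1.1735


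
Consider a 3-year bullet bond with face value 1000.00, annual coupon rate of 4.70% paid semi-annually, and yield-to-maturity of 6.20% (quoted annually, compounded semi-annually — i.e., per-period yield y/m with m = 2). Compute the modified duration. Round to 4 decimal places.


Answer: Modified duration = 2.7438

Derivation:
Coupon per period c = face * coupon_rate / m = 23.500000
Periods per year m = 2; per-period yield y/m = 0.031000
Number of cashflows N = 6
Cashflows (t years, CF_t, discount factor 1/(1+y/m)^(m*t), PV):
  t = 0.5000: CF_t = 23.500000, DF = 0.969932, PV = 22.793404
  t = 1.0000: CF_t = 23.500000, DF = 0.940768, PV = 22.108055
  t = 1.5000: CF_t = 23.500000, DF = 0.912481, PV = 21.443312
  t = 2.0000: CF_t = 23.500000, DF = 0.885045, PV = 20.798557
  t = 2.5000: CF_t = 23.500000, DF = 0.858434, PV = 20.173188
  t = 3.0000: CF_t = 1023.500000, DF = 0.832622, PV = 852.188865
Price P = sum_t PV_t = 959.505381
First compute Macaulay numerator sum_t t * PV_t:
  t * PV_t at t = 0.5000: 11.396702
  t * PV_t at t = 1.0000: 22.108055
  t * PV_t at t = 1.5000: 32.164968
  t * PV_t at t = 2.0000: 41.597114
  t * PV_t at t = 2.5000: 50.432970
  t * PV_t at t = 3.0000: 2556.566595
Macaulay duration D = 2714.266404 / 959.505381 = 2.828818
Modified duration = D / (1 + y/m) = 2.828818 / (1 + 0.031000) = 2.743762


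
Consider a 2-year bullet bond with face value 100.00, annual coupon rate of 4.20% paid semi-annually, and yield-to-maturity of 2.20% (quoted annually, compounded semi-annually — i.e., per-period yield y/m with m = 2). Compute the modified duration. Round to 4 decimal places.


Answer: Modified duration = 1.9193

Derivation:
Coupon per period c = face * coupon_rate / m = 2.100000
Periods per year m = 2; per-period yield y/m = 0.011000
Number of cashflows N = 4
Cashflows (t years, CF_t, discount factor 1/(1+y/m)^(m*t), PV):
  t = 0.5000: CF_t = 2.100000, DF = 0.989120, PV = 2.077151
  t = 1.0000: CF_t = 2.100000, DF = 0.978358, PV = 2.054551
  t = 1.5000: CF_t = 2.100000, DF = 0.967713, PV = 2.032197
  t = 2.0000: CF_t = 102.100000, DF = 0.957184, PV = 97.728475
Price P = sum_t PV_t = 103.892374
First compute Macaulay numerator sum_t t * PV_t:
  t * PV_t at t = 0.5000: 1.038576
  t * PV_t at t = 1.0000: 2.054551
  t * PV_t at t = 1.5000: 3.048296
  t * PV_t at t = 2.0000: 195.456949
Macaulay duration D = 201.598372 / 103.892374 = 1.940454
Modified duration = D / (1 + y/m) = 1.940454 / (1 + 0.011000) = 1.919341


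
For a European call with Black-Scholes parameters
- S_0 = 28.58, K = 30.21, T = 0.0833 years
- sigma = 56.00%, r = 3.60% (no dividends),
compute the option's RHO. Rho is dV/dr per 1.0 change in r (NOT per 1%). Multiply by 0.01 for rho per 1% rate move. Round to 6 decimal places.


Answer: Rho = 0.859518

Derivation:
d1 = -0.2438075938; d2 = -0.4054333343
phi(d1) = 0.3872597569; exp(-qT) = 1.0000000000; exp(-rT) = 0.9970056919
N(d2) = 0.3425795062
Rho = K*T*exp(-rT)*N(d2) = 30.2100 * 0.0833 * 0.9970056919 * 0.3425795062 = 0.859518


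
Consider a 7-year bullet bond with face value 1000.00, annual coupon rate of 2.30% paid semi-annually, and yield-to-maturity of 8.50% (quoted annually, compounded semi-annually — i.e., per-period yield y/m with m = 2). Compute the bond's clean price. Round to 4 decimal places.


Answer: Price = 677.8821

Derivation:
Coupon per period c = face * coupon_rate / m = 11.500000
Periods per year m = 2; per-period yield y/m = 0.042500
Number of cashflows N = 14
Cashflows (t years, CF_t, discount factor 1/(1+y/m)^(m*t), PV):
  t = 0.5000: CF_t = 11.500000, DF = 0.959233, PV = 11.031175
  t = 1.0000: CF_t = 11.500000, DF = 0.920127, PV = 10.581463
  t = 1.5000: CF_t = 11.500000, DF = 0.882616, PV = 10.150084
  t = 2.0000: CF_t = 11.500000, DF = 0.846634, PV = 9.736292
  t = 2.5000: CF_t = 11.500000, DF = 0.812119, PV = 9.339369
  t = 3.0000: CF_t = 11.500000, DF = 0.779011, PV = 8.958627
  t = 3.5000: CF_t = 11.500000, DF = 0.747253, PV = 8.593407
  t = 4.0000: CF_t = 11.500000, DF = 0.716789, PV = 8.243077
  t = 4.5000: CF_t = 11.500000, DF = 0.687568, PV = 7.907028
  t = 5.0000: CF_t = 11.500000, DF = 0.659537, PV = 7.584679
  t = 5.5000: CF_t = 11.500000, DF = 0.632650, PV = 7.275471
  t = 6.0000: CF_t = 11.500000, DF = 0.606858, PV = 6.978869
  t = 6.5000: CF_t = 11.500000, DF = 0.582118, PV = 6.694359
  t = 7.0000: CF_t = 1011.500000, DF = 0.558387, PV = 564.808204
Price P = sum_t PV_t = 677.882104


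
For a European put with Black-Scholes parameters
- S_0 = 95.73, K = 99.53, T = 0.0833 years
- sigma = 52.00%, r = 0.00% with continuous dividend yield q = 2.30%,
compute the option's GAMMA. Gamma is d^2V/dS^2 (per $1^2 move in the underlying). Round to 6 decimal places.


Answer: Gamma = 0.027181

Derivation:
d1 = -0.1971009553; d2 = -0.3471820001
phi(d1) = 0.3912678456; exp(-qT) = 0.9980859342; exp(-rT) = 1.0000000000
Gamma = exp(-qT) * phi(d1) / (S * sigma * sqrt(T)) = 0.9980859342 * 0.3912678456 / (95.7300 * 0.5200 * 0.2886173938) = 0.027181


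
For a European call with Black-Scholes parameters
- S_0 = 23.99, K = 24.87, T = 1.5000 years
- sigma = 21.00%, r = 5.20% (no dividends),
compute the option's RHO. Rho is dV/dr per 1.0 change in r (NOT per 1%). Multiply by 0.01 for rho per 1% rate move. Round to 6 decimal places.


Answer: Rho = 17.729145

Derivation:
d1 = 0.2917996221; d2 = 0.0346031991
phi(d1) = 0.3823143730; exp(-qT) = 1.0000000000; exp(-rT) = 0.9249644265
N(d2) = 0.5138019247
Rho = K*T*exp(-rT)*N(d2) = 24.8700 * 1.5000 * 0.9249644265 * 0.5138019247 = 17.729145


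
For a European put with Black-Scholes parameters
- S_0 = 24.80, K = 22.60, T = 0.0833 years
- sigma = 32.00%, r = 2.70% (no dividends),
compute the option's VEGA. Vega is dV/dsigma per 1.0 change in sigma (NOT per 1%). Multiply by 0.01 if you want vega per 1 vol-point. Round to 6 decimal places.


d1 = 1.0763363651; d2 = 0.9839787991
phi(d1) = 0.2235347226; exp(-qT) = 1.0000000000; exp(-rT) = 0.9977534273
Vega = S * exp(-qT) * phi(d1) * sqrt(T) = 24.8000 * 1.0000000000 * 0.2235347226 * 0.2886173938 = 1.599997

Answer: Vega = 1.599997


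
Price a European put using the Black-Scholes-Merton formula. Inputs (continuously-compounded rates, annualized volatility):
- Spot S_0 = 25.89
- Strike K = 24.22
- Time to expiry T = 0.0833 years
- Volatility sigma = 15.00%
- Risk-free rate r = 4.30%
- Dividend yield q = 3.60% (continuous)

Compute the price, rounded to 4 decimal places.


d1 = (ln(S/K) + (r - q + 0.5*sigma^2) * T) / (sigma * sqrt(T)) = 1.57528692
d2 = d1 - sigma * sqrt(T) = 1.53199431
exp(-rT) = 0.99642451; exp(-qT) = 0.99700569
P = K * exp(-rT) * N(-d2) - S_0 * exp(-qT) * N(-d1)
N(-d1) = 0.05759512; N(-d2) = 0.06276192
P = 24.2200 * 0.99642451 * 0.06276192 - 25.8900 * 0.99700569 * 0.05759512 = 0.0280

Answer: Price = 0.0280


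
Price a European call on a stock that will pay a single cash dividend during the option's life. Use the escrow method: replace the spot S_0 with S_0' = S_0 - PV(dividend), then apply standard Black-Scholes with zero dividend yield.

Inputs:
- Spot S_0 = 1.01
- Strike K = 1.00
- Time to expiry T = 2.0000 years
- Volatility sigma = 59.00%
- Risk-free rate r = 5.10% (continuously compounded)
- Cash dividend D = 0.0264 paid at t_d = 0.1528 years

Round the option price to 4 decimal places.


PV(D) = D * exp(-r * t_d) = 0.0264 * 0.99223749 = 0.02619507
S_0' = S_0 - PV(D) = 1.0100 - 0.02619507 = 0.98380493
d1 = (ln(S_0'/K) + (r + sigma^2/2)*T) / (sigma*sqrt(T)) = 0.51987013
d2 = d1 - sigma*sqrt(T) = -0.31451587
exp(-rT) = 0.90302955
N(d1) = 0.69842295; N(d2) = 0.37656463
C = S_0' * N(d1) - K * exp(-rT) * N(d2) = 0.98380493 * 0.69842295 - 1.0000 * 0.90302955 * 0.37656463 = 0.3471

Answer: Price = 0.3471


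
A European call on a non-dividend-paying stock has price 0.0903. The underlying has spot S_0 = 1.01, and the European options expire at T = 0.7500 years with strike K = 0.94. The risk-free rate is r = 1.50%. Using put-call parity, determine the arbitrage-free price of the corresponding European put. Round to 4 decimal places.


Answer: Put price = 0.0098

Derivation:
Put-call parity: C - P = S_0 * exp(-qT) - K * exp(-rT).
S_0 * exp(-qT) = 1.0100 * 1.00000000 = 1.01000000
K * exp(-rT) = 0.9400 * 0.98881304 = 0.92948426
P = C - S*exp(-qT) + K*exp(-rT)
P = 0.0903 - 1.01000000 + 0.92948426 = 0.0098


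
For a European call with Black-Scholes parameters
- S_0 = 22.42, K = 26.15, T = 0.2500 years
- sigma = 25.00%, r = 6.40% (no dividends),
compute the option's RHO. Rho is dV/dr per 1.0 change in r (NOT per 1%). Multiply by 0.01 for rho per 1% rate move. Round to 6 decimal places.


Answer: Rho = 0.784109

Derivation:
d1 = -1.0406661829; d2 = -1.1656661829
phi(d1) = 0.2321360666; exp(-qT) = 1.0000000000; exp(-rT) = 0.9841273201
N(d2) = 0.1218747189
Rho = K*T*exp(-rT)*N(d2) = 26.1500 * 0.2500 * 0.9841273201 * 0.1218747189 = 0.784109


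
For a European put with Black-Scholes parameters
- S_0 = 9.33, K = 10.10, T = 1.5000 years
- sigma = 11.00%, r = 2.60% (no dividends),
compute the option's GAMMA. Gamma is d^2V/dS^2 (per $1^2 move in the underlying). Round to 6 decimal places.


d1 = -0.2317767243; d2 = -0.3664986602
phi(d1) = 0.3883692339; exp(-qT) = 1.0000000000; exp(-rT) = 0.9617507091
Gamma = exp(-qT) * phi(d1) / (S * sigma * sqrt(T)) = 1.0000000000 * 0.3883692339 / (9.3300 * 0.1100 * 1.2247448714) = 0.308976

Answer: Gamma = 0.308976


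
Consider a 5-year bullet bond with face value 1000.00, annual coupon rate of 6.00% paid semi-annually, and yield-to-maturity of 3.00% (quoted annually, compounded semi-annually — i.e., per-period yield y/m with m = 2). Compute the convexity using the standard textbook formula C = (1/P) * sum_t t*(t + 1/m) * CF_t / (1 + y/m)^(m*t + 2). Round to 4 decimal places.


Coupon per period c = face * coupon_rate / m = 30.000000
Periods per year m = 2; per-period yield y/m = 0.015000
Number of cashflows N = 10
Cashflows (t years, CF_t, discount factor 1/(1+y/m)^(m*t), PV):
  t = 0.5000: CF_t = 30.000000, DF = 0.985222, PV = 29.556650
  t = 1.0000: CF_t = 30.000000, DF = 0.970662, PV = 29.119852
  t = 1.5000: CF_t = 30.000000, DF = 0.956317, PV = 28.689510
  t = 2.0000: CF_t = 30.000000, DF = 0.942184, PV = 28.265527
  t = 2.5000: CF_t = 30.000000, DF = 0.928260, PV = 27.847810
  t = 3.0000: CF_t = 30.000000, DF = 0.914542, PV = 27.436266
  t = 3.5000: CF_t = 30.000000, DF = 0.901027, PV = 27.030804
  t = 4.0000: CF_t = 30.000000, DF = 0.887711, PV = 26.631334
  t = 4.5000: CF_t = 30.000000, DF = 0.874592, PV = 26.237767
  t = 5.0000: CF_t = 1030.000000, DF = 0.861667, PV = 887.517249
Price P = sum_t PV_t = 1138.332768
Convexity numerator sum_t t*(t + 1/m) * CF_t / (1+y/m)^(m*t + 2):
  t = 0.5000: term = 14.344755
  t = 1.0000: term = 42.398290
  t = 1.5000: term = 83.543429
  t = 2.0000: term = 137.181329
  t = 2.5000: term = 202.731028
  t = 3.0000: term = 279.629004
  t = 3.5000: term = 367.328741
  t = 4.0000: term = 465.300305
  t = 4.5000: term = 573.029932
  t = 5.0000: term = 23690.673725
Convexity = (1/P) * sum = 25856.160539 / 1138.332768 = 22.714062

Answer: Convexity = 22.7141


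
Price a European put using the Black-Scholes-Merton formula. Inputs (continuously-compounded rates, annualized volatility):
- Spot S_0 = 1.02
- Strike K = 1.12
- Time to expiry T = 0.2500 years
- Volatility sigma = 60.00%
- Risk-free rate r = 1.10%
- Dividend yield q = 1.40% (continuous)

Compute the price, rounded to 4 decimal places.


d1 = (ln(S/K) + (r - q + 0.5*sigma^2) * T) / (sigma * sqrt(T)) = -0.16425353
d2 = d1 - sigma * sqrt(T) = -0.46425353
exp(-rT) = 0.99725378; exp(-qT) = 0.99650612
P = K * exp(-rT) * N(-d2) - S_0 * exp(-qT) * N(-d1)
N(-d1) = 0.56523422; N(-d2) = 0.67876694
P = 1.1200 * 0.99725378 * 0.67876694 - 1.0200 * 0.99650612 * 0.56523422 = 0.1836

Answer: Price = 0.1836


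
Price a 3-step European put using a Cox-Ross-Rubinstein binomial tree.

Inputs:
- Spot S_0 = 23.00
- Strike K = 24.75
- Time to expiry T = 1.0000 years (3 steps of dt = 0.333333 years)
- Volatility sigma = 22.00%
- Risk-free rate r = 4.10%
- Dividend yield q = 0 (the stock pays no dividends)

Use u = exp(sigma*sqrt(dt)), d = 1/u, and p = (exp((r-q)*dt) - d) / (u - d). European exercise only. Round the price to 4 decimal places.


Answer: Price = V(0,0) = 2.4877

Derivation:
dt = T/N = 0.333333
u = exp(sigma*sqrt(dt)) = 1.135436; d = 1/u = 0.880719
p = (exp((r-q)*dt) - d) / (u - d) = 0.522311
Discount per step: exp(-r*dt) = 0.986426
Stock lattice S(k, i) with i counting down-moves:
  k=0: S(0,0) = 23.0000
  k=1: S(1,0) = 26.1150; S(1,1) = 20.2565
  k=2: S(2,0) = 29.6520; S(2,1) = 23.0000; S(2,2) = 17.8403
  k=3: S(3,0) = 33.6679; S(3,1) = 26.1150; S(3,2) = 20.2565; S(3,3) = 15.7123
Terminal payoffs V(N, i) = max(K - S_T, 0):
  V(3,0) = 0.000000; V(3,1) = 0.000000; V(3,2) = 4.493471; V(3,3) = 9.037713
Backward induction: V(k, i) = exp(-r*dt) * [p * V(k+1, i) + (1-p) * V(k+1, i+1)].
  V(2,0) = exp(-r*dt) * [p*0.000000 + (1-p)*0.000000] = 0.000000
  V(2,1) = exp(-r*dt) * [p*0.000000 + (1-p)*4.493471] = 2.117347
  V(2,2) = exp(-r*dt) * [p*4.493471 + (1-p)*9.037713] = 6.573748
  V(1,0) = exp(-r*dt) * [p*0.000000 + (1-p)*2.117347] = 0.997705
  V(1,1) = exp(-r*dt) * [p*2.117347 + (1-p)*6.573748] = 4.188486
  V(0,0) = exp(-r*dt) * [p*0.997705 + (1-p)*4.188486] = 2.487675


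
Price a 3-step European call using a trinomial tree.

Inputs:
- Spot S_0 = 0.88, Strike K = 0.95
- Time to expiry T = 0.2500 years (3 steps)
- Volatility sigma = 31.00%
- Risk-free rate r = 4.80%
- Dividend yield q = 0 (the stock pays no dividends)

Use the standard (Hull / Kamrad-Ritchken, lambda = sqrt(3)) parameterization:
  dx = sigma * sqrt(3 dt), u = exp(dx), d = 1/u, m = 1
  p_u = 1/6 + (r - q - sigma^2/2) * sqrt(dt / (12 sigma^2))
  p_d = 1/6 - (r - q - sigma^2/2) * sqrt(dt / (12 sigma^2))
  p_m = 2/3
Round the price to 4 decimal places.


dt = T/N = 0.083333; dx = sigma*sqrt(3*dt) = 0.155000
u = exp(dx) = 1.167658; d = 1/u = 0.856415
p_u = 0.166653, p_m = 0.666667, p_d = 0.166680
Discount per step: exp(-r*dt) = 0.996008
Stock lattice S(k, j) with j the centered position index:
  k=0: S(0,+0) = 0.8800
  k=1: S(1,-1) = 0.7536; S(1,+0) = 0.8800; S(1,+1) = 1.0275
  k=2: S(2,-2) = 0.6454; S(2,-1) = 0.7536; S(2,+0) = 0.8800; S(2,+1) = 1.0275; S(2,+2) = 1.1998
  k=3: S(3,-3) = 0.5528; S(3,-2) = 0.6454; S(3,-1) = 0.7536; S(3,+0) = 0.8800; S(3,+1) = 1.0275; S(3,+2) = 1.1998; S(3,+3) = 1.4010
Terminal payoffs V(N, j) = max(S_T - K, 0):
  V(3,-3) = 0.000000; V(3,-2) = 0.000000; V(3,-1) = 0.000000; V(3,+0) = 0.000000; V(3,+1) = 0.077539; V(3,+2) = 0.249814; V(3,+3) = 0.450972
Backward induction: V(k, j) = exp(-r*dt) * [p_u * V(k+1, j+1) + p_m * V(k+1, j) + p_d * V(k+1, j-1)]
  V(2,-2) = exp(-r*dt) * [p_u*0.000000 + p_m*0.000000 + p_d*0.000000] = 0.000000
  V(2,-1) = exp(-r*dt) * [p_u*0.000000 + p_m*0.000000 + p_d*0.000000] = 0.000000
  V(2,+0) = exp(-r*dt) * [p_u*0.077539 + p_m*0.000000 + p_d*0.000000] = 0.012871
  V(2,+1) = exp(-r*dt) * [p_u*0.249814 + p_m*0.077539 + p_d*0.000000] = 0.092952
  V(2,+2) = exp(-r*dt) * [p_u*0.450972 + p_m*0.249814 + p_d*0.077539] = 0.253607
  V(1,-1) = exp(-r*dt) * [p_u*0.012871 + p_m*0.000000 + p_d*0.000000] = 0.002136
  V(1,+0) = exp(-r*dt) * [p_u*0.092952 + p_m*0.012871 + p_d*0.000000] = 0.023975
  V(1,+1) = exp(-r*dt) * [p_u*0.253607 + p_m*0.092952 + p_d*0.012871] = 0.105953
  V(0,+0) = exp(-r*dt) * [p_u*0.105953 + p_m*0.023975 + p_d*0.002136] = 0.033861

Answer: Price = V(0,0) = 0.0339


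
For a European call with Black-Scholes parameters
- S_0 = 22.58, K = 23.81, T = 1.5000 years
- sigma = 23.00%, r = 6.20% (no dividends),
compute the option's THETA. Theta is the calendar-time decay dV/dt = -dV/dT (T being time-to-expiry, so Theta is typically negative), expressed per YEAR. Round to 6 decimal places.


Answer: Theta = -1.485805

Derivation:
d1 = 0.2826991549; d2 = 0.0010078345
phi(d1) = 0.3833150898; exp(-qT) = 1.0000000000; exp(-rT) = 0.9111935003
Theta = -S*exp(-qT)*phi(d1)*sigma/(2*sqrt(T)) - r*K*exp(-rT)*N(d2) + q*S*exp(-qT)*N(d1)
N(d1) = 0.6112962679; N(d2) = 0.5004020677; sqrt(T) = 1.2247448714
Term 1 = -22.5800 * 1.0000000000 * 0.3833150898 * 0.2300 / (2 * 1.2247448714) = -0.8127033776
Term 2 = -0.0620 * 23.8100 * 0.9111935003 * 0.5004020677 = -0.6731018646
Term 3 = 0 (no dividend yield, q = 0)
Theta = -0.8127033776 + (-0.6731018646) + (0.0000000000) = -1.485805


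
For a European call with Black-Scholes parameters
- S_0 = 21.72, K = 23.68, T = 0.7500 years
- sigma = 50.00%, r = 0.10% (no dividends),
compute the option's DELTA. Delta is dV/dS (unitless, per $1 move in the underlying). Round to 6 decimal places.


d1 = 0.0187123496; d2 = -0.4143003523
phi(d1) = 0.3988724413; exp(-qT) = 1.0000000000; exp(-rT) = 0.9992502812
N(d1) = 0.5074647118
Delta = exp(-qT) * N(d1) = 1.0000000000 * 0.5074647118 = 0.507465

Answer: Delta = 0.507465


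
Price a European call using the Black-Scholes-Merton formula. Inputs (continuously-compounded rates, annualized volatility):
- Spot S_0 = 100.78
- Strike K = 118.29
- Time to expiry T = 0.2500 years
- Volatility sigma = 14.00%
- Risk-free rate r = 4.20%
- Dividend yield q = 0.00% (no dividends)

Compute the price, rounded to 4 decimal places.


Answer: Price = 0.0442

Derivation:
d1 = (ln(S/K) + (r - q + 0.5*sigma^2) * T) / (sigma * sqrt(T)) = -2.10356162
d2 = d1 - sigma * sqrt(T) = -2.17356162
exp(-rT) = 0.98955493; exp(-qT) = 1.00000000
C = S_0 * exp(-qT) * N(d1) - K * exp(-rT) * N(d2)
N(d1) = 0.01770835; N(d2) = 0.01486904
C = 100.7800 * 1.00000000 * 0.01770835 - 118.2900 * 0.98955493 * 0.01486904 = 0.0442


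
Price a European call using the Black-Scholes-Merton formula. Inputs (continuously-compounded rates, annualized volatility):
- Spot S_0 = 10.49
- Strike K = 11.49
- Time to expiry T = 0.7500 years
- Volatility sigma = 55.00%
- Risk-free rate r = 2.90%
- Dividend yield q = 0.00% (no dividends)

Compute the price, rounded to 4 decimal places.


d1 = (ln(S/K) + (r - q + 0.5*sigma^2) * T) / (sigma * sqrt(T)) = 0.09265491
d2 = d1 - sigma * sqrt(T) = -0.38365906
exp(-rT) = 0.97848483; exp(-qT) = 1.00000000
C = S_0 * exp(-qT) * N(d1) - K * exp(-rT) * N(d2)
N(d1) = 0.53691114; N(d2) = 0.35061558
C = 10.4900 * 1.00000000 * 0.53691114 - 11.4900 * 0.97848483 * 0.35061558 = 1.6903

Answer: Price = 1.6903


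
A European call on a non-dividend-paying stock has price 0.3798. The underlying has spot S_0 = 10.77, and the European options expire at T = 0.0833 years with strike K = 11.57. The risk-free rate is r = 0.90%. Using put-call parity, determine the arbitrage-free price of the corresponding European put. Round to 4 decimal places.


Put-call parity: C - P = S_0 * exp(-qT) - K * exp(-rT).
S_0 * exp(-qT) = 10.7700 * 1.00000000 = 10.77000000
K * exp(-rT) = 11.5700 * 0.99925058 = 11.56132922
P = C - S*exp(-qT) + K*exp(-rT)
P = 0.3798 - 10.77000000 + 11.56132922 = 1.1711

Answer: Put price = 1.1711
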